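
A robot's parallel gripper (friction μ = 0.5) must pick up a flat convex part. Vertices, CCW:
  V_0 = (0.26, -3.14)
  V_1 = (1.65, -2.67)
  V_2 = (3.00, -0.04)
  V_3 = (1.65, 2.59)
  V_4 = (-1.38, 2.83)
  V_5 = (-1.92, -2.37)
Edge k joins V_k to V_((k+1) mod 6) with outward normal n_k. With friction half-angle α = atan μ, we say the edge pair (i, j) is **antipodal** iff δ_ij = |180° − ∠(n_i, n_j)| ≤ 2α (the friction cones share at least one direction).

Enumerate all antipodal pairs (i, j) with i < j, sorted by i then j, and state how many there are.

α = atan 0.5 = 26.57°;  2α = 53.13°
n_0 = (+0.3203, -0.9473)
n_1 = (+0.8896, -0.4567)
n_2 = (+0.8896, +0.4567)
n_3 = (+0.0790, +0.9969)
n_4 = (-0.9947, +0.1033)
n_5 = (-0.3330, -0.9429)
  (0,1): δ = 135.85°  ·
  (0,2): δ = 81.51°  ·
  (0,3): δ = 23.21°  ✓
  (0,4): δ = 65.39°  ·
  (0,5): δ = 141.86°  ·
  (1,2): δ = 125.66°  ·
  (1,3): δ = 67.36°  ·
  (1,4): δ = 21.24°  ✓
  (1,5): δ = 97.72°  ·
  (2,3): δ = 121.70°  ·
  (2,4): δ = 33.10°  ✓
  (2,5): δ = 43.37°  ✓
  (3,4): δ = 91.40°  ·
  (3,5): δ = 14.92°  ✓
  (4,5): δ = 103.53°  ·
antipodal pairs: 5

count = 5; pairs: (0,3), (1,4), (2,4), (2,5), (3,5)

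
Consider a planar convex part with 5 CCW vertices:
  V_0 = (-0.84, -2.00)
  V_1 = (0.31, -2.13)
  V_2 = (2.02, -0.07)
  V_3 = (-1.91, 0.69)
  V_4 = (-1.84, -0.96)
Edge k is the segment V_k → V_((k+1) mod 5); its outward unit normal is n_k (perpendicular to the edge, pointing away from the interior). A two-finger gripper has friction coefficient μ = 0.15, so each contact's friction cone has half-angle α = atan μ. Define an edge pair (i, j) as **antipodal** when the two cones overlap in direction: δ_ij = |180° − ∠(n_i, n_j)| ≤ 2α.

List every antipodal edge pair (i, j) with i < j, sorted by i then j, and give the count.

count = 1; pairs: (0,2)

α = atan 0.15 = 8.53°;  2α = 17.06°
n_0 = (-0.1123, -0.9937)
n_1 = (+0.7694, -0.6387)
n_2 = (+0.1899, +0.9818)
n_3 = (-0.9991, -0.0424)
n_4 = (-0.7208, -0.6931)
  (0,1): δ = 123.25°  ·
  (0,2): δ = 4.50°  ✓
  (0,3): δ = 98.88°  ·
  (0,4): δ = 140.33°  ·
  (1,2): δ = 61.25°  ·
  (1,3): δ = 42.13°  ·
  (1,4): δ = 83.57°  ·
  (2,3): δ = 76.63°  ·
  (2,4): δ = 35.18°  ·
  (3,4): δ = 138.55°  ·
antipodal pairs: 1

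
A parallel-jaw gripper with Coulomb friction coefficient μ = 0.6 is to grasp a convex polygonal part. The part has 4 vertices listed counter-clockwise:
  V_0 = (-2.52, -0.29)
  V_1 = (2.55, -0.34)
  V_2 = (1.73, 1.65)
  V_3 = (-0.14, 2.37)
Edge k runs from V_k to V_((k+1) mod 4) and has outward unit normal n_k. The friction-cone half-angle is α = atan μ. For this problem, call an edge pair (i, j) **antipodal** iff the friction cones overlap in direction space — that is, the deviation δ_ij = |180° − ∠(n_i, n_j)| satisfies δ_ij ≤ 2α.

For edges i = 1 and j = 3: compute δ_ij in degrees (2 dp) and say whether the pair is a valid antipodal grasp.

δ = 64.21°, invalid

α = atan 0.6 = 30.96°;  2α = 61.93°
edge 1: e_1 = (-0.82, +1.99);  n_1 = (+0.9246, +0.3810)
edge 3: e_3 = (-2.38, -2.66);  n_3 = (-0.7452, +0.6668)
∠(n_1, n_3) = 115.79°
δ = |180° − 115.79°| = 64.21°
64.21° > 2α = 61.93°  →  invalid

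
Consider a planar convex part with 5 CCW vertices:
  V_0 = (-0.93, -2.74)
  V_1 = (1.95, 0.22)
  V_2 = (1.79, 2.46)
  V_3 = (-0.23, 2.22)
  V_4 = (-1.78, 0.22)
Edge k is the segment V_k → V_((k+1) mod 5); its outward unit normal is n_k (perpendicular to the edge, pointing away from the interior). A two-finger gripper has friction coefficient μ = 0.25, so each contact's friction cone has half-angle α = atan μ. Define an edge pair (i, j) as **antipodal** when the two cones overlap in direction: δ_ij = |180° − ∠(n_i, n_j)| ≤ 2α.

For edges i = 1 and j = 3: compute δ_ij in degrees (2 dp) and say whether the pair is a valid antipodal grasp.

δ = 41.86°, invalid

α = atan 0.25 = 14.04°;  2α = 28.07°
edge 1: e_1 = (-0.16, +2.24);  n_1 = (+0.9975, +0.0712)
edge 3: e_3 = (-1.55, -2.00);  n_3 = (-0.7904, +0.6126)
∠(n_1, n_3) = 138.14°
δ = |180° − 138.14°| = 41.86°
41.86° > 2α = 28.07°  →  invalid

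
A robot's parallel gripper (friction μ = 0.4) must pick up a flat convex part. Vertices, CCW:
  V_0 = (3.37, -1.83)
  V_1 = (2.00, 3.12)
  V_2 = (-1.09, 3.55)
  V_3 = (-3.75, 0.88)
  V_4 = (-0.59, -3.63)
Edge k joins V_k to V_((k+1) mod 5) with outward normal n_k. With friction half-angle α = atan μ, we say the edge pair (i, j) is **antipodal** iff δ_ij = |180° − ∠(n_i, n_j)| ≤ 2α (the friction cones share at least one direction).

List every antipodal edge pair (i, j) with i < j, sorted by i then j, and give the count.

α = atan 0.4 = 21.80°;  2α = 43.60°
n_0 = (+0.9638, +0.2667)
n_1 = (+0.1378, +0.9905)
n_2 = (-0.7084, +0.7058)
n_3 = (-0.8190, -0.5738)
n_4 = (+0.4138, -0.9104)
  (0,1): δ = 113.39°  ·
  (0,2): δ = 60.36°  ·
  (0,3): δ = 19.55°  ✓
  (0,4): δ = 98.97°  ·
  (1,2): δ = 126.97°  ·
  (1,3): δ = 47.06°  ·
  (1,4): δ = 32.37°  ✓
  (2,3): δ = 100.09°  ·
  (2,4): δ = 20.66°  ✓
  (3,4): δ = 100.57°  ·
antipodal pairs: 3

count = 3; pairs: (0,3), (1,4), (2,4)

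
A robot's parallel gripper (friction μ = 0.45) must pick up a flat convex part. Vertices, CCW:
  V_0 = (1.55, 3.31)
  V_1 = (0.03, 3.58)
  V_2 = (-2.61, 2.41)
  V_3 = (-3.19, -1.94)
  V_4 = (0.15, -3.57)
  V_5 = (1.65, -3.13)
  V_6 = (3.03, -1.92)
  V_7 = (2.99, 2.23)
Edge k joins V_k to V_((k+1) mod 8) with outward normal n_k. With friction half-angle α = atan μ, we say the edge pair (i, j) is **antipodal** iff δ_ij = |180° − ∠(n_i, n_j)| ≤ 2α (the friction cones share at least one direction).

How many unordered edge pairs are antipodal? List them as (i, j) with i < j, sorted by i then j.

count = 7; pairs: (0,3), (0,4), (1,4), (1,5), (2,5), (2,6), (3,7)

α = atan 0.45 = 24.23°;  2α = 48.46°
n_0 = (+0.1749, +0.9846)
n_1 = (-0.4052, +0.9142)
n_2 = (-0.9912, +0.1322)
n_3 = (-0.4386, -0.8987)
n_4 = (+0.2815, -0.9596)
n_5 = (+0.6593, -0.7519)
n_6 = (+1.0000, +0.0096)
n_7 = (+0.6000, +0.8000)
  (0,1): δ = 146.03°  ·
  (0,2): δ = 87.52°  ·
  (0,3): δ = 15.94°  ✓
  (0,4): δ = 26.42°  ✓
  (0,5): δ = 51.32°  ·
  (0,6): δ = 100.62°  ·
  (0,7): δ = 153.20°  ·
  (1,2): δ = 121.50°  ·
  (1,3): δ = 49.92°  ·
  (1,4): δ = 7.55°  ✓
  (1,5): δ = 17.34°  ✓
  (1,6): δ = 66.65°  ·
  (1,7): δ = 119.23°  ·
  (2,3): δ = 108.42°  ·
  (2,4): δ = 66.06°  ·
  (2,5): δ = 41.16°  ✓
  (2,6): δ = 8.15°  ✓
  (2,7): δ = 60.72°  ·
  (3,4): δ = 137.64°  ·
  (3,5): δ = 112.74°  ·
  (3,6): δ = 63.43°  ·
  (3,7): δ = 10.86°  ✓
  (4,5): δ = 155.10°  ·
  (4,6): δ = 105.80°  ·
  (4,7): δ = 53.22°  ·
  (5,6): δ = 130.69°  ·
  (5,7): δ = 78.11°  ·
  (6,7): δ = 127.42°  ·
antipodal pairs: 7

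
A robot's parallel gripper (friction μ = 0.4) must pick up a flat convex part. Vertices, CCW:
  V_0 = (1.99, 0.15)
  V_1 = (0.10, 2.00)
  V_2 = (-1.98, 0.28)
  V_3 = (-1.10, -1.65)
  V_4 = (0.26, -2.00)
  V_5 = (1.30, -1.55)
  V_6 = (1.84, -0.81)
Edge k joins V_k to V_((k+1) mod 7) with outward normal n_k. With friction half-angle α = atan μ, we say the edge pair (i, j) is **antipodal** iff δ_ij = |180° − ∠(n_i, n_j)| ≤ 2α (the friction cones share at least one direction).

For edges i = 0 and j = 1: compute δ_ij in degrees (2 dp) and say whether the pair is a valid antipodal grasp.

α = atan 0.4 = 21.80°;  2α = 43.60°
edge 0: e_0 = (-1.89, +1.85);  n_0 = (+0.6995, +0.7146)
edge 1: e_1 = (-2.08, -1.72);  n_1 = (-0.6373, +0.7706)
∠(n_0, n_1) = 83.98°
δ = |180° − 83.98°| = 96.02°
96.02° > 2α = 43.60°  →  invalid

δ = 96.02°, invalid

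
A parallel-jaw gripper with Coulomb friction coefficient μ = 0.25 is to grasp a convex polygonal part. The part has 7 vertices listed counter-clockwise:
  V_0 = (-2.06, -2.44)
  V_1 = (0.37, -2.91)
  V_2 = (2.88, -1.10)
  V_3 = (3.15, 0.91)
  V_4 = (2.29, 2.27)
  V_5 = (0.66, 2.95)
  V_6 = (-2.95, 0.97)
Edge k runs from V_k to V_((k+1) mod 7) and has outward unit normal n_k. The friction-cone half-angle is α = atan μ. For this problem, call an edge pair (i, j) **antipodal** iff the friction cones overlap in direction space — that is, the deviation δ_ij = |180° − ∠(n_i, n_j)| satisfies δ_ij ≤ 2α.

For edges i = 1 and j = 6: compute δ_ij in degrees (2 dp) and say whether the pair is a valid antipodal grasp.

δ = 68.83°, invalid

α = atan 0.25 = 14.04°;  2α = 28.07°
edge 1: e_1 = (+2.51, +1.81);  n_1 = (+0.5849, -0.8111)
edge 6: e_6 = (+0.89, -3.41);  n_6 = (-0.9676, -0.2525)
∠(n_1, n_6) = 111.17°
δ = |180° − 111.17°| = 68.83°
68.83° > 2α = 28.07°  →  invalid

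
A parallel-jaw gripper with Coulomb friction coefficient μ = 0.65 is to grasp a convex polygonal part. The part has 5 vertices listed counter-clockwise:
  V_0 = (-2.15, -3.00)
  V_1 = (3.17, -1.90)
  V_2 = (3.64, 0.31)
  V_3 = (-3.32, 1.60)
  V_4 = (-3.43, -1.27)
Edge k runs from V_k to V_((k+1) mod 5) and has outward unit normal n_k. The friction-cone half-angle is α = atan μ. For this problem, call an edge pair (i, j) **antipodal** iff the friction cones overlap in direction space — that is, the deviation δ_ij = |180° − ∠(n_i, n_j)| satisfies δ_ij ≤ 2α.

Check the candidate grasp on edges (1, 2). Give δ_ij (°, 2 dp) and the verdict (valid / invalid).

δ = 88.49°, invalid

α = atan 0.65 = 33.02°;  2α = 66.05°
edge 1: e_1 = (+0.47, +2.21);  n_1 = (+0.9781, -0.2080)
edge 2: e_2 = (-6.96, +1.29);  n_2 = (+0.1822, +0.9833)
∠(n_1, n_2) = 91.51°
δ = |180° − 91.51°| = 88.49°
88.49° > 2α = 66.05°  →  invalid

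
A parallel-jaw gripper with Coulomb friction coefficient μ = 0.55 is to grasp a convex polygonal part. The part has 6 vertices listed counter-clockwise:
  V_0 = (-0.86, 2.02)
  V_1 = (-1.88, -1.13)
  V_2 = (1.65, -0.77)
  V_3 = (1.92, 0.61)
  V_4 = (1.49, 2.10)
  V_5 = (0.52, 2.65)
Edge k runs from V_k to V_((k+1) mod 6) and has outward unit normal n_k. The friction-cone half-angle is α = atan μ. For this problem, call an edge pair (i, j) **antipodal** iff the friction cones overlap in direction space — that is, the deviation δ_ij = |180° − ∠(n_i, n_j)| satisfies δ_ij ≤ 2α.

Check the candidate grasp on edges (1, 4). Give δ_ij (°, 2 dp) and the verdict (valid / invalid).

δ = 35.38°, valid

α = atan 0.55 = 28.81°;  2α = 57.62°
edge 1: e_1 = (+3.53, +0.36);  n_1 = (+0.1015, -0.9948)
edge 4: e_4 = (-0.97, +0.55);  n_4 = (+0.4932, +0.8699)
∠(n_1, n_4) = 144.62°
δ = |180° − 144.62°| = 35.38°
35.38° ≤ 2α = 57.62°  →  valid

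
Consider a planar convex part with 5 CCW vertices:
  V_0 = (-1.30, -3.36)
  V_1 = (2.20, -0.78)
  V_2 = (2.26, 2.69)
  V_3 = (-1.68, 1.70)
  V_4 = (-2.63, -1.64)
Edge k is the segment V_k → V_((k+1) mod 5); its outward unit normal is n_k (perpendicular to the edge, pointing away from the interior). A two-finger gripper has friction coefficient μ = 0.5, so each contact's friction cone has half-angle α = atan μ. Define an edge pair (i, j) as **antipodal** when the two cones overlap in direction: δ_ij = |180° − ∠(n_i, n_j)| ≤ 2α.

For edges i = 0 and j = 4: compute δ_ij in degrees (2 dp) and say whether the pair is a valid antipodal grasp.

δ = 91.32°, invalid

α = atan 0.5 = 26.57°;  2α = 53.13°
edge 0: e_0 = (+3.50, +2.58);  n_0 = (+0.5934, -0.8049)
edge 4: e_4 = (+1.33, -1.72);  n_4 = (-0.7911, -0.6117)
∠(n_0, n_4) = 88.68°
δ = |180° − 88.68°| = 91.32°
91.32° > 2α = 53.13°  →  invalid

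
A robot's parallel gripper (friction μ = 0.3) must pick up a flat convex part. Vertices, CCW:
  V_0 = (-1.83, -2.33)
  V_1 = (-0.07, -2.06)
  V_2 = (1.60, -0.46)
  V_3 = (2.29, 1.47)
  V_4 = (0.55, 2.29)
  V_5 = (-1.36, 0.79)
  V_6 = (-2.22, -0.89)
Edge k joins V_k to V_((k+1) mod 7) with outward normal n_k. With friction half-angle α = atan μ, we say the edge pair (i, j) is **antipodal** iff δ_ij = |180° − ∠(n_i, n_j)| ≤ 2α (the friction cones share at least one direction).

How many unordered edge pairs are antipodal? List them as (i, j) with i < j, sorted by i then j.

count = 5; pairs: (0,4), (1,4), (1,5), (2,4), (2,5)

α = atan 0.3 = 16.70°;  2α = 33.40°
n_0 = (+0.1516, -0.9884)
n_1 = (+0.6918, -0.7221)
n_2 = (+0.9416, -0.3366)
n_3 = (+0.4263, +0.9046)
n_4 = (-0.6176, +0.7865)
n_5 = (-0.8901, +0.4557)
n_6 = (-0.9652, -0.2614)
  (0,1): δ = 144.95°  ·
  (0,2): δ = 118.39°  ·
  (0,3): δ = 33.95°  ·
  (0,4): δ = 29.42°  ✓
  (0,5): δ = 54.17°  ·
  (0,6): δ = 96.43°  ·
  (1,2): δ = 153.45°  ·
  (1,3): δ = 69.01°  ·
  (1,4): δ = 5.63°  ✓
  (1,5): δ = 19.12°  ✓
  (1,6): δ = 61.38°  ·
  (2,3): δ = 95.56°  ·
  (2,4): δ = 32.18°  ✓
  (2,5): δ = 7.44°  ✓
  (2,6): δ = 34.83°  ·
  (3,4): δ = 116.62°  ·
  (3,5): δ = 91.88°  ·
  (3,6): δ = 49.61°  ·
  (4,5): δ = 155.25°  ·
  (4,6): δ = 112.99°  ·
  (5,6): δ = 137.74°  ·
antipodal pairs: 5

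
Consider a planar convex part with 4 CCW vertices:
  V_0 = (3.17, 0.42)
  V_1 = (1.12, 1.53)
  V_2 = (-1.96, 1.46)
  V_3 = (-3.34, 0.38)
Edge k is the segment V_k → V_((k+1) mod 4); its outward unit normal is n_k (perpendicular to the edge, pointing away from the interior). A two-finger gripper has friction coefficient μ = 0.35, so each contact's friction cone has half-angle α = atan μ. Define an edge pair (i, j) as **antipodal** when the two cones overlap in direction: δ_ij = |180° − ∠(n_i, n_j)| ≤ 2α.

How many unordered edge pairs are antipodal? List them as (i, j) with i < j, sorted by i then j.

count = 3; pairs: (0,3), (1,3), (2,3)

α = atan 0.35 = 19.29°;  2α = 38.58°
n_0 = (+0.4761, +0.8794)
n_1 = (-0.0227, +0.9997)
n_2 = (-0.6163, +0.7875)
n_3 = (+0.0061, -1.0000)
  (0,1): δ = 150.26°  ·
  (0,2): δ = 113.52°  ·
  (0,3): δ = 28.79°  ✓
  (1,2): δ = 143.25°  ·
  (1,3): δ = 0.95°  ✓
  (2,3): δ = 37.69°  ✓
antipodal pairs: 3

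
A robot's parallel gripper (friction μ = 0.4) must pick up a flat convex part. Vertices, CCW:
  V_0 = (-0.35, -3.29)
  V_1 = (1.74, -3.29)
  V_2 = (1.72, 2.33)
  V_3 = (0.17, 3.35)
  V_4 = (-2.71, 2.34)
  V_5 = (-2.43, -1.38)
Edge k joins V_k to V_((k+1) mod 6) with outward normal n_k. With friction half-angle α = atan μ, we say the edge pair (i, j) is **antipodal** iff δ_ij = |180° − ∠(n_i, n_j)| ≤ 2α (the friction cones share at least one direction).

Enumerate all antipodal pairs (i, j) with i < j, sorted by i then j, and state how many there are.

count = 4; pairs: (0,2), (0,3), (1,4), (2,5)

α = atan 0.4 = 21.80°;  2α = 43.60°
n_0 = (+0.0000, -1.0000)
n_1 = (+1.0000, +0.0036)
n_2 = (+0.5497, +0.8354)
n_3 = (-0.3309, +0.9437)
n_4 = (-0.9972, -0.0751)
n_5 = (-0.6764, -0.7366)
  (0,1): δ = 89.80°  ·
  (0,2): δ = 33.35°  ✓
  (0,3): δ = 19.33°  ✓
  (0,4): δ = 94.30°  ·
  (0,5): δ = 137.44°  ·
  (1,2): δ = 123.55°  ·
  (1,3): δ = 70.88°  ·
  (1,4): δ = 4.10°  ✓
  (1,5): δ = 47.24°  ·
  (2,3): δ = 127.33°  ·
  (2,4): δ = 52.35°  ·
  (2,5): δ = 9.21°  ✓
  (3,4): δ = 105.02°  ·
  (3,5): δ = 61.89°  ·
  (4,5): δ = 136.86°  ·
antipodal pairs: 4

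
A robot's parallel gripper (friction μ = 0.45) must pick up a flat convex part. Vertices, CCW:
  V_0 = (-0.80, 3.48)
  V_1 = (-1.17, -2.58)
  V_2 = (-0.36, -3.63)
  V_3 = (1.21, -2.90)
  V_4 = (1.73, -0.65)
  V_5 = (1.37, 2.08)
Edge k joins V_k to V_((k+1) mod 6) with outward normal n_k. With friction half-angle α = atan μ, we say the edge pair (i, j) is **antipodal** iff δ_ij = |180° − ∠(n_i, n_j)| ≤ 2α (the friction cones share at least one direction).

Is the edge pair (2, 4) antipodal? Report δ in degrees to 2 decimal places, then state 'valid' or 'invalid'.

δ = 107.42°, invalid

α = atan 0.45 = 24.23°;  2α = 48.46°
edge 2: e_2 = (+1.57, +0.73);  n_2 = (+0.4216, -0.9068)
edge 4: e_4 = (-0.36, +2.73);  n_4 = (+0.9914, +0.1307)
∠(n_2, n_4) = 72.58°
δ = |180° − 72.58°| = 107.42°
107.42° > 2α = 48.46°  →  invalid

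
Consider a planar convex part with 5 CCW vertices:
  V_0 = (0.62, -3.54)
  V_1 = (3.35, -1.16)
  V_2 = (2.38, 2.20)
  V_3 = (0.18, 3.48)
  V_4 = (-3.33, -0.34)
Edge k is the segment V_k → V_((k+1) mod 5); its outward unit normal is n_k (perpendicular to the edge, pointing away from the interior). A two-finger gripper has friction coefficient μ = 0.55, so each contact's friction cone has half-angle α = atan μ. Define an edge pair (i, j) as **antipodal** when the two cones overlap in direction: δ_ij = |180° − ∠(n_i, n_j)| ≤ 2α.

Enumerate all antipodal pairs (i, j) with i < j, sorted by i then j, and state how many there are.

α = atan 0.55 = 28.81°;  2α = 57.62°
n_0 = (+0.6571, -0.7538)
n_1 = (+0.9608, +0.2774)
n_2 = (+0.5029, +0.8643)
n_3 = (-0.7364, +0.6766)
n_4 = (-0.6295, -0.7770)
  (0,1): δ = 114.98°  ·
  (0,2): δ = 71.27°  ·
  (0,3): δ = 6.34°  ✓
  (0,4): δ = 99.91°  ·
  (1,2): δ = 136.29°  ·
  (1,3): δ = 58.68°  ·
  (1,4): δ = 34.89°  ✓
  (2,3): δ = 102.39°  ·
  (2,4): δ = 8.82°  ✓
  (3,4): δ = 86.43°  ·
antipodal pairs: 3

count = 3; pairs: (0,3), (1,4), (2,4)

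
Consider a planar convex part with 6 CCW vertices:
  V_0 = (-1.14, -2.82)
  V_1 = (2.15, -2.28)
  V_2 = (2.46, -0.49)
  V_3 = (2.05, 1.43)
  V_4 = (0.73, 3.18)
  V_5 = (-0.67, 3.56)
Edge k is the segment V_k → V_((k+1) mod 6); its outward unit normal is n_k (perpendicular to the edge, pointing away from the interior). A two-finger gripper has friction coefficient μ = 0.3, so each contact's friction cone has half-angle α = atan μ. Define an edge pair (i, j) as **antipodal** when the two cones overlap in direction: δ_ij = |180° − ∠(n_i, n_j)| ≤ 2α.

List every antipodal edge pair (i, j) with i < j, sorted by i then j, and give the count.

count = 3; pairs: (0,4), (1,5), (2,5)

α = atan 0.3 = 16.70°;  2α = 33.40°
n_0 = (+0.1620, -0.9868)
n_1 = (+0.9853, -0.1706)
n_2 = (+0.9780, +0.2088)
n_3 = (+0.7984, +0.6022)
n_4 = (+0.2620, +0.9651)
n_5 = (-0.9973, +0.0735)
  (0,1): δ = 109.15°  ·
  (0,2): δ = 87.27°  ·
  (0,3): δ = 62.29°  ·
  (0,4): δ = 24.51°  ✓
  (0,5): δ = 76.47°  ·
  (1,2): δ = 158.12°  ·
  (1,3): δ = 133.15°  ·
  (1,4): δ = 95.36°  ·
  (1,5): δ = 5.61°  ✓
  (2,3): δ = 155.03°  ·
  (2,4): δ = 117.24°  ·
  (2,5): δ = 16.27°  ✓
  (3,4): δ = 142.21°  ·
  (3,5): δ = 41.24°  ·
  (4,5): δ = 79.03°  ·
antipodal pairs: 3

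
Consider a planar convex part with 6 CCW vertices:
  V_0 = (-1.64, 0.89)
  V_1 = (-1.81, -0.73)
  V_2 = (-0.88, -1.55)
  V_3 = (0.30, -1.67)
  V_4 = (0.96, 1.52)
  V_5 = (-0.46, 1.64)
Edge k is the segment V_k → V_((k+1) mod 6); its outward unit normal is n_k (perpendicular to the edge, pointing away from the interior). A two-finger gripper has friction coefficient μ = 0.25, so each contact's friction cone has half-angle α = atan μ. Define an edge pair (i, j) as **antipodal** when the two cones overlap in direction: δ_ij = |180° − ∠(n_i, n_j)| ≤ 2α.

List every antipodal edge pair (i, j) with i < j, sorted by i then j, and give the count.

α = atan 0.25 = 14.04°;  2α = 28.07°
n_0 = (-0.9945, +0.1044)
n_1 = (-0.6614, -0.7501)
n_2 = (-0.1012, -0.9949)
n_3 = (+0.9793, -0.2026)
n_4 = (+0.0842, +0.9964)
n_5 = (-0.5364, +0.8440)
  (0,1): δ = 125.41°  ·
  (0,2): δ = 89.82°  ·
  (0,3): δ = 5.70°  ✓
  (0,4): δ = 91.16°  ·
  (0,5): δ = 128.43°  ·
  (1,2): δ = 144.40°  ·
  (1,3): δ = 60.29°  ·
  (1,4): δ = 36.57°  ·
  (1,5): δ = 73.84°  ·
  (2,3): δ = 95.88°  ·
  (2,4): δ = 0.98°  ✓
  (2,5): δ = 38.25°  ·
  (3,4): δ = 83.14°  ·
  (3,5): δ = 45.87°  ·
  (4,5): δ = 142.73°  ·
antipodal pairs: 2

count = 2; pairs: (0,3), (2,4)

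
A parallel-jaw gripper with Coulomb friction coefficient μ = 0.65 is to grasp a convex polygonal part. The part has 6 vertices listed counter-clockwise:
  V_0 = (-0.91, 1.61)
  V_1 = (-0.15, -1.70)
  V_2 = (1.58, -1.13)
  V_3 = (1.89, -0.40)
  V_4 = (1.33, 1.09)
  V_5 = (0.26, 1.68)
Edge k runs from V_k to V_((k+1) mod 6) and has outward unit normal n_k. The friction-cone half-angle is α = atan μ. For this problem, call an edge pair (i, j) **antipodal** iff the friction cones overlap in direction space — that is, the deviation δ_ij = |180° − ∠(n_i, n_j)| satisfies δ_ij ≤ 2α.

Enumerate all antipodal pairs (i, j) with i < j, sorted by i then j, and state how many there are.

count = 6; pairs: (0,2), (0,3), (0,4), (1,4), (1,5), (2,5)

α = atan 0.65 = 33.02°;  2α = 66.05°
n_0 = (-0.9746, -0.2238)
n_1 = (+0.3129, -0.9498)
n_2 = (+0.9204, -0.3909)
n_3 = (+0.9361, +0.3518)
n_4 = (+0.4829, +0.8757)
n_5 = (-0.0597, +0.9982)
  (0,1): δ = 84.70°  ·
  (0,2): δ = 35.94°  ✓
  (0,3): δ = 7.67°  ✓
  (0,4): δ = 48.20°  ✓
  (0,5): δ = 80.49°  ·
  (1,2): δ = 131.24°  ·
  (1,3): δ = 87.64°  ·
  (1,4): δ = 47.11°  ✓
  (1,5): δ = 14.81°  ✓
  (2,3): δ = 136.39°  ·
  (2,4): δ = 95.86°  ·
  (2,5): δ = 63.57°  ✓
  (3,4): δ = 139.47°  ·
  (3,5): δ = 107.17°  ·
  (4,5): δ = 147.70°  ·
antipodal pairs: 6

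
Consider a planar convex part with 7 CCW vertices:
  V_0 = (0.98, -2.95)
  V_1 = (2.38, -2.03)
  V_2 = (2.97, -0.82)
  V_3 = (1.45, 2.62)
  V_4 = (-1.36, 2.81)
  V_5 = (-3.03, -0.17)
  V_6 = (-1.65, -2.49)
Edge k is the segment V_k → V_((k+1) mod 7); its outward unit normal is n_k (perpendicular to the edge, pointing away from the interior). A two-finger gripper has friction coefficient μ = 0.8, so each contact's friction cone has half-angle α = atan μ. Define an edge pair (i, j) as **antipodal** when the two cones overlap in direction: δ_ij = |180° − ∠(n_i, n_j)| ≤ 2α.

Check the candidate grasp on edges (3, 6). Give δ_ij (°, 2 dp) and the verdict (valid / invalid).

δ = 6.05°, valid

α = atan 0.8 = 38.66°;  2α = 77.32°
edge 3: e_3 = (-2.81, +0.19);  n_3 = (+0.0675, +0.9977)
edge 6: e_6 = (+2.63, -0.46);  n_6 = (-0.1723, -0.9850)
∠(n_3, n_6) = 173.95°
δ = |180° − 173.95°| = 6.05°
6.05° ≤ 2α = 77.32°  →  valid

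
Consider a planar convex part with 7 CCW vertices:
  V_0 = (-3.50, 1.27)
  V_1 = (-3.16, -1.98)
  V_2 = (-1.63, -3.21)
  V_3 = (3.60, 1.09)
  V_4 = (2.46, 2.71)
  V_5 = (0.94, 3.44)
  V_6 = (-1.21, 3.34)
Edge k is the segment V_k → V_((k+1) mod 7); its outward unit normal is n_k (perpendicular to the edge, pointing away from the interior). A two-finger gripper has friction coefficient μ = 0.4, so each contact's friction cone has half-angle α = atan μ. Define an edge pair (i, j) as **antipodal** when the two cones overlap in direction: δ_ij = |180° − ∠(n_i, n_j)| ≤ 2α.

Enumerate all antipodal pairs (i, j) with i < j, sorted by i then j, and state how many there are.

α = atan 0.4 = 21.80°;  2α = 43.60°
n_0 = (-0.9946, -0.1040)
n_1 = (-0.6266, -0.7794)
n_2 = (+0.6351, -0.7724)
n_3 = (+0.8178, +0.5755)
n_4 = (+0.4329, +0.9014)
n_5 = (-0.0465, +0.9989)
n_6 = (-0.6706, +0.7418)
  (0,1): δ = 134.77°  ·
  (0,2): δ = 56.55°  ·
  (0,3): δ = 29.16°  ✓
  (0,4): δ = 58.37°  ·
  (0,5): δ = 86.69°  ·
  (0,6): δ = 126.14°  ·
  (1,2): δ = 101.78°  ·
  (1,3): δ = 16.07°  ✓
  (1,4): δ = 13.14°  ✓
  (1,5): δ = 41.46°  ✓
  (1,6): δ = 80.91°  ·
  (2,3): δ = 94.29°  ·
  (2,4): δ = 65.08°  ·
  (2,5): δ = 36.76°  ✓
  (2,6): δ = 2.69°  ✓
  (3,4): δ = 150.79°  ·
  (3,5): δ = 122.47°  ·
  (3,6): δ = 83.02°  ·
  (4,5): δ = 151.68°  ·
  (4,6): δ = 112.24°  ·
  (5,6): δ = 140.55°  ·
antipodal pairs: 6

count = 6; pairs: (0,3), (1,3), (1,4), (1,5), (2,5), (2,6)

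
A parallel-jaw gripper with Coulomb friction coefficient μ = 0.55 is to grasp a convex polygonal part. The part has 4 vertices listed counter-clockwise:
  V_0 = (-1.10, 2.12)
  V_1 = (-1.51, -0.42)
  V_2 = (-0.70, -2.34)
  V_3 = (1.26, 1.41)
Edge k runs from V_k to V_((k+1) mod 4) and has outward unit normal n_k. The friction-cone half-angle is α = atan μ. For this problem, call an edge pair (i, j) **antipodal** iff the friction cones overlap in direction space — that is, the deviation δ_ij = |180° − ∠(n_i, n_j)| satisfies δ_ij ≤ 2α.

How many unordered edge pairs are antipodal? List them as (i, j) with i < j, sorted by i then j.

count = 3; pairs: (0,2), (1,2), (1,3)

α = atan 0.55 = 28.81°;  2α = 57.62°
n_0 = (-0.9872, +0.1594)
n_1 = (-0.9214, -0.3887)
n_2 = (+0.8862, -0.4632)
n_3 = (+0.2881, +0.9576)
  (0,1): δ = 147.96°  ·
  (0,2): δ = 18.43°  ✓
  (0,3): δ = 82.43°  ·
  (1,2): δ = 50.47°  ✓
  (1,3): δ = 50.38°  ✓
  (2,3): δ = 79.15°  ·
antipodal pairs: 3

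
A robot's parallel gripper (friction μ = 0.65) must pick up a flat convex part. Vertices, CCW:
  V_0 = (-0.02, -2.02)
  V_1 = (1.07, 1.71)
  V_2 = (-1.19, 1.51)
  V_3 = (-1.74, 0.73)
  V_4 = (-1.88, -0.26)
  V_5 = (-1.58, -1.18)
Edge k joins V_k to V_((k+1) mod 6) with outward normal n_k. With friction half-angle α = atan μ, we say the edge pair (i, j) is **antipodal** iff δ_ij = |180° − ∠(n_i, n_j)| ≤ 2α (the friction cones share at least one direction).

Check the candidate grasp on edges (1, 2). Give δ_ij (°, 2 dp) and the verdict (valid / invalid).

δ = 130.25°, invalid

α = atan 0.65 = 33.02°;  2α = 66.05°
edge 1: e_1 = (-2.26, -0.20);  n_1 = (-0.0882, +0.9961)
edge 2: e_2 = (-0.55, -0.78);  n_2 = (-0.8173, +0.5763)
∠(n_1, n_2) = 49.75°
δ = |180° − 49.75°| = 130.25°
130.25° > 2α = 66.05°  →  invalid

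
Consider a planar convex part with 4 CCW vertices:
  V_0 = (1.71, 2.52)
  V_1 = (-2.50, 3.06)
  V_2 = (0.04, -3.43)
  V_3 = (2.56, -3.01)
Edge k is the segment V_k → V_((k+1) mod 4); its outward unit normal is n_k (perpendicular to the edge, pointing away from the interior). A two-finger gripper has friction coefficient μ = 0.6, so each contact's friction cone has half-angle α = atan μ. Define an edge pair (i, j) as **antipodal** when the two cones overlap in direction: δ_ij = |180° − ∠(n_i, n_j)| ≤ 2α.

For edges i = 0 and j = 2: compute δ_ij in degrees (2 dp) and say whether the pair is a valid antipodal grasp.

α = atan 0.6 = 30.96°;  2α = 61.93°
edge 0: e_0 = (-4.21, +0.54);  n_0 = (+0.1272, +0.9919)
edge 2: e_2 = (+2.52, +0.42);  n_2 = (+0.1644, -0.9864)
∠(n_0, n_2) = 163.23°
δ = |180° − 163.23°| = 16.77°
16.77° ≤ 2α = 61.93°  →  valid

δ = 16.77°, valid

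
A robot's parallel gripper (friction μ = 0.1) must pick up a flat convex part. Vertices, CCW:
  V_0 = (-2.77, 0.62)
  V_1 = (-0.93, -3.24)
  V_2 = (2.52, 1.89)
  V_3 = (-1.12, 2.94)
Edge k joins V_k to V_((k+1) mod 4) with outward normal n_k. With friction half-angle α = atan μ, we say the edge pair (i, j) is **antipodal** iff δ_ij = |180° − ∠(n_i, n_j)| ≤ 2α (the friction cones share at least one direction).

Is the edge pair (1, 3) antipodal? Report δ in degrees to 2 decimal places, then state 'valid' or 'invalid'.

δ = 1.50°, valid

α = atan 0.1 = 5.71°;  2α = 11.42°
edge 1: e_1 = (+3.45, +5.13);  n_1 = (+0.8298, -0.5581)
edge 3: e_3 = (-1.65, -2.32);  n_3 = (-0.8149, +0.5796)
∠(n_1, n_3) = 178.50°
δ = |180° − 178.50°| = 1.50°
1.50° ≤ 2α = 11.42°  →  valid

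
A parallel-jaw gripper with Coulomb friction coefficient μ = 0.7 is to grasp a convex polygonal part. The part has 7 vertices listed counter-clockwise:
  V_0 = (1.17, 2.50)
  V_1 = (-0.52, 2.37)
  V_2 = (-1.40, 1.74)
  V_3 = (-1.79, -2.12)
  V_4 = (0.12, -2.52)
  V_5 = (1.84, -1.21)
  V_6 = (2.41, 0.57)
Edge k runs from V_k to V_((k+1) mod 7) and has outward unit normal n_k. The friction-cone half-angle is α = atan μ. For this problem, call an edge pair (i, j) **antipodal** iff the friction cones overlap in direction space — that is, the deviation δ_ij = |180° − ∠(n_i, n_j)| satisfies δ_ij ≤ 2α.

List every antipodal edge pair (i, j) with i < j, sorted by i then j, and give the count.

α = atan 0.7 = 34.99°;  2α = 69.98°
n_0 = (-0.0767, +0.9971)
n_1 = (-0.5821, +0.8131)
n_2 = (-0.9949, +0.1005)
n_3 = (-0.2050, -0.9788)
n_4 = (+0.6059, -0.7955)
n_5 = (+0.9524, -0.3050)
n_6 = (+0.8413, +0.5405)
  (0,1): δ = 148.80°  ·
  (0,2): δ = 100.17°  ·
  (0,3): δ = 16.23°  ✓
  (0,4): δ = 32.90°  ✓
  (0,5): δ = 67.84°  ✓
  (0,6): δ = 118.32°  ·
  (1,2): δ = 131.37°  ·
  (1,3): δ = 47.43°  ✓
  (1,4): δ = 1.69°  ✓
  (1,5): δ = 36.64°  ✓
  (1,6): δ = 87.12°  ·
  (2,3): δ = 96.06°  ·
  (2,4): δ = 46.94°  ✓
  (2,5): δ = 11.99°  ✓
  (2,6): δ = 38.49°  ✓
  (3,4): δ = 130.88°  ·
  (3,5): δ = 95.93°  ·
  (3,6): δ = 45.45°  ✓
  (4,5): δ = 145.05°  ·
  (4,6): δ = 94.57°  ·
  (5,6): δ = 129.52°  ·
antipodal pairs: 10

count = 10; pairs: (0,3), (0,4), (0,5), (1,3), (1,4), (1,5), (2,4), (2,5), (2,6), (3,6)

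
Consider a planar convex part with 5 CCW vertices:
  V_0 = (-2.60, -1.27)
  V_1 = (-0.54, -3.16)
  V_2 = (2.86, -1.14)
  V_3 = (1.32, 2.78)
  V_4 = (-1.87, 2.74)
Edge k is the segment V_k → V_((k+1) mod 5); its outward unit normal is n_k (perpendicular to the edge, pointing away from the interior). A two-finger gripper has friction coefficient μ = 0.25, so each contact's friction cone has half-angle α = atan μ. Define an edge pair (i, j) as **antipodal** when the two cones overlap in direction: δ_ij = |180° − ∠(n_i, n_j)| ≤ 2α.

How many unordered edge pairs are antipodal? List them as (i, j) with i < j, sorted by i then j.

count = 1; pairs: (0,2)

α = atan 0.25 = 14.04°;  2α = 28.07°
n_0 = (-0.6760, -0.7369)
n_1 = (+0.5108, -0.8597)
n_2 = (+0.9308, +0.3657)
n_3 = (-0.0125, +0.9999)
n_4 = (-0.9838, +0.1791)
  (0,1): δ = 106.75°  ·
  (0,2): δ = 26.02°  ✓
  (0,3): δ = 43.25°  ·
  (0,4): δ = 122.22°  ·
  (1,2): δ = 99.27°  ·
  (1,3): δ = 30.00°  ·
  (1,4): δ = 48.97°  ·
  (2,3): δ = 110.73°  ·
  (2,4): δ = 31.77°  ·
  (3,4): δ = 101.04°  ·
antipodal pairs: 1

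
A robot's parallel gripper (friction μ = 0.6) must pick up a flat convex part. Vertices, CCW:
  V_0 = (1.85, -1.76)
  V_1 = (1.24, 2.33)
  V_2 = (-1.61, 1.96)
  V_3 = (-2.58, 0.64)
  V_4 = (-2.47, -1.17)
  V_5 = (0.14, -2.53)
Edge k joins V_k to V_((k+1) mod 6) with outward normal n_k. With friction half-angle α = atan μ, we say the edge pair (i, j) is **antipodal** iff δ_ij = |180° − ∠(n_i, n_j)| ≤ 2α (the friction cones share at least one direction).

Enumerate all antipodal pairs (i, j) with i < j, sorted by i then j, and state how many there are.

count = 6; pairs: (0,2), (0,3), (0,4), (1,4), (1,5), (2,5)

α = atan 0.6 = 30.96°;  2α = 61.93°
n_0 = (+0.9891, +0.1475)
n_1 = (-0.1287, +0.9917)
n_2 = (-0.8058, +0.5922)
n_3 = (-0.9982, -0.0607)
n_4 = (-0.4621, -0.8868)
n_5 = (+0.4106, -0.9118)
  (0,1): δ = 91.09°  ·
  (0,2): δ = 44.79°  ✓
  (0,3): δ = 5.01°  ✓
  (0,4): δ = 53.99°  ✓
  (0,5): δ = 105.76°  ·
  (1,2): δ = 133.71°  ·
  (1,3): δ = 93.92°  ·
  (1,4): δ = 34.92°  ✓
  (1,5): δ = 16.84°  ✓
  (2,3): δ = 140.21°  ·
  (2,4): δ = 81.21°  ·
  (2,5): δ = 29.45°  ✓
  (3,4): δ = 121.00°  ·
  (3,5): δ = 69.24°  ·
  (4,5): δ = 128.24°  ·
antipodal pairs: 6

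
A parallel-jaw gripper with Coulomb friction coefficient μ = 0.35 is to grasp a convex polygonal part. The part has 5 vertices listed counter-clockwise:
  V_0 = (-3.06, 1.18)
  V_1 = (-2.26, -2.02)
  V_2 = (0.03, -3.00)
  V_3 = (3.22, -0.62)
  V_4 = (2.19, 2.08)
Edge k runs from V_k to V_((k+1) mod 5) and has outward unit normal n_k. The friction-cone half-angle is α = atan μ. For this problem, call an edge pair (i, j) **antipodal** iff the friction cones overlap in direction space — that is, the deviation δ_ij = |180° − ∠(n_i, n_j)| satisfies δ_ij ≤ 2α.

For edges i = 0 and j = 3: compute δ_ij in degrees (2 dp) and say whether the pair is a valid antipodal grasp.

δ = 6.84°, valid

α = atan 0.35 = 19.29°;  2α = 38.58°
edge 0: e_0 = (+0.80, -3.20);  n_0 = (-0.9701, -0.2425)
edge 3: e_3 = (-1.03, +2.70);  n_3 = (+0.9343, +0.3564)
∠(n_0, n_3) = 173.16°
δ = |180° − 173.16°| = 6.84°
6.84° ≤ 2α = 38.58°  →  valid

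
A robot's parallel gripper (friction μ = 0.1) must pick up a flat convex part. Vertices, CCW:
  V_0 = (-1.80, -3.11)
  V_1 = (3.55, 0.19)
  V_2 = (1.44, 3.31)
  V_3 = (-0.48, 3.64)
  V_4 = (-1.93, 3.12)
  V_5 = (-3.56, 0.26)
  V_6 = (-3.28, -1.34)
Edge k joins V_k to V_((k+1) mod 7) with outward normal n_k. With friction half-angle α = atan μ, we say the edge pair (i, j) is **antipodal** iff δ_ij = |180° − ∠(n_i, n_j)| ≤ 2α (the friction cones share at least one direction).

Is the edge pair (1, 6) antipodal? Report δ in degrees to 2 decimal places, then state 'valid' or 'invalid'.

α = atan 0.1 = 5.71°;  2α = 11.42°
edge 1: e_1 = (-2.11, +3.12);  n_1 = (+0.8284, +0.5602)
edge 6: e_6 = (+1.48, -1.77);  n_6 = (-0.7672, -0.6415)
∠(n_1, n_6) = 174.17°
δ = |180° − 174.17°| = 5.83°
5.83° ≤ 2α = 11.42°  →  valid

δ = 5.83°, valid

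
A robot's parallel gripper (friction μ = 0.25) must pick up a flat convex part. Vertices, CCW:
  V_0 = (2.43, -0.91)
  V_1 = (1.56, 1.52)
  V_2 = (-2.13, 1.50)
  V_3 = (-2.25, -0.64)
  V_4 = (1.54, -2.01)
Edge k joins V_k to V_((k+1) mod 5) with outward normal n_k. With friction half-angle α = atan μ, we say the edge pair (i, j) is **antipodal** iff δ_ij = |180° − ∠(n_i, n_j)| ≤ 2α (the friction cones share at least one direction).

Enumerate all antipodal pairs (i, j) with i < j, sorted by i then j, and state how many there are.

α = atan 0.25 = 14.04°;  2α = 28.07°
n_0 = (+0.9415, +0.3371)
n_1 = (-0.0054, +1.0000)
n_2 = (-0.9984, +0.0560)
n_3 = (-0.3399, -0.9404)
n_4 = (+0.7774, -0.6290)
  (0,1): δ = 109.39°  ·
  (0,2): δ = 22.91°  ✓
  (0,3): δ = 50.43°  ·
  (0,4): δ = 121.33°  ·
  (1,2): δ = 93.52°  ·
  (1,3): δ = 20.18°  ✓
  (1,4): δ = 50.71°  ·
  (2,3): δ = 106.66°  ·
  (2,4): δ = 35.77°  ·
  (3,4): δ = 109.10°  ·
antipodal pairs: 2

count = 2; pairs: (0,2), (1,3)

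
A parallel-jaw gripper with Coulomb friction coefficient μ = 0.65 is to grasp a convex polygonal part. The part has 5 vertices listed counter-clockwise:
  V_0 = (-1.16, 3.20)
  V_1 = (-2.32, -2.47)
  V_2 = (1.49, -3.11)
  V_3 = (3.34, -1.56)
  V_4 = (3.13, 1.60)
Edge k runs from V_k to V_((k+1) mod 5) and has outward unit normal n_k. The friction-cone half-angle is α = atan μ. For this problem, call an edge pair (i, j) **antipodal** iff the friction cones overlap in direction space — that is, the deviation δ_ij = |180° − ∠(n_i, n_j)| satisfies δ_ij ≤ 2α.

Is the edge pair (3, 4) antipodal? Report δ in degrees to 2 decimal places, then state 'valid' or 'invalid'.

α = atan 0.65 = 33.02°;  2α = 66.05°
edge 3: e_3 = (-0.21, +3.16);  n_3 = (+0.9978, +0.0663)
edge 4: e_4 = (-4.29, +1.60);  n_4 = (+0.3494, +0.9370)
∠(n_3, n_4) = 65.74°
δ = |180° − 65.74°| = 114.26°
114.26° > 2α = 66.05°  →  invalid

δ = 114.26°, invalid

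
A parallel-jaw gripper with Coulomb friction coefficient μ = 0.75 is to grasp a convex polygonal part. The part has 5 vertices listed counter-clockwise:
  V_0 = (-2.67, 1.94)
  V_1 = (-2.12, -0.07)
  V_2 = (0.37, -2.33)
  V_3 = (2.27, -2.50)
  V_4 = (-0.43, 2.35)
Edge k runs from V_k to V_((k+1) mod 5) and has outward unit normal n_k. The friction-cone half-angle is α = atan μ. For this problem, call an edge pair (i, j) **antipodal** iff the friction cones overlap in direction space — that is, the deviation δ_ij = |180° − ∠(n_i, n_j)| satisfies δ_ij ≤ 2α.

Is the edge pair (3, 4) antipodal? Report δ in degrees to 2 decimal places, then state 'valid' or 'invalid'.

δ = 108.73°, invalid

α = atan 0.75 = 36.87°;  2α = 73.74°
edge 3: e_3 = (-2.70, +4.85);  n_3 = (+0.8737, +0.4864)
edge 4: e_4 = (-2.24, -0.41);  n_4 = (-0.1800, +0.9837)
∠(n_3, n_4) = 71.27°
δ = |180° − 71.27°| = 108.73°
108.73° > 2α = 73.74°  →  invalid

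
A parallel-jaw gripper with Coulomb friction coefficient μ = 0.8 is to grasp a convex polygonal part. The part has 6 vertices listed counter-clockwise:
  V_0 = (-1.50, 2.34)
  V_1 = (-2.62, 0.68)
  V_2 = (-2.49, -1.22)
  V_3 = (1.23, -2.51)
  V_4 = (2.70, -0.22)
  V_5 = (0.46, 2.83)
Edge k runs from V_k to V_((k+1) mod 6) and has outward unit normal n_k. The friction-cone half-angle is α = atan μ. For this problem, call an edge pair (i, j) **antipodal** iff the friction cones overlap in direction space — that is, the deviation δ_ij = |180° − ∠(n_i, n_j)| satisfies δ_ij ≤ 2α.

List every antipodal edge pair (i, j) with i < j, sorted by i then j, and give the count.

count = 8; pairs: (0,2), (0,3), (0,4), (1,3), (1,4), (2,4), (2,5), (3,5)

α = atan 0.8 = 38.66°;  2α = 77.32°
n_0 = (-0.8290, +0.5593)
n_1 = (-0.9977, -0.0683)
n_2 = (-0.3276, -0.9448)
n_3 = (+0.8415, -0.5402)
n_4 = (+0.8060, +0.5919)
n_5 = (-0.2425, +0.9701)
  (0,1): δ = 142.08°  ·
  (0,2): δ = 75.12°  ✓
  (0,3): δ = 1.31°  ✓
  (0,4): δ = 70.30°  ✓
  (0,5): δ = 138.04°  ·
  (1,2): δ = 113.04°  ·
  (1,3): δ = 36.61°  ✓
  (1,4): δ = 32.38°  ✓
  (1,5): δ = 100.12°  ·
  (2,3): δ = 103.57°  ·
  (2,4): δ = 34.58°  ✓
  (2,5): δ = 33.16°  ✓
  (3,4): δ = 111.01°  ·
  (3,5): δ = 43.27°  ✓
  (4,5): δ = 112.26°  ·
antipodal pairs: 8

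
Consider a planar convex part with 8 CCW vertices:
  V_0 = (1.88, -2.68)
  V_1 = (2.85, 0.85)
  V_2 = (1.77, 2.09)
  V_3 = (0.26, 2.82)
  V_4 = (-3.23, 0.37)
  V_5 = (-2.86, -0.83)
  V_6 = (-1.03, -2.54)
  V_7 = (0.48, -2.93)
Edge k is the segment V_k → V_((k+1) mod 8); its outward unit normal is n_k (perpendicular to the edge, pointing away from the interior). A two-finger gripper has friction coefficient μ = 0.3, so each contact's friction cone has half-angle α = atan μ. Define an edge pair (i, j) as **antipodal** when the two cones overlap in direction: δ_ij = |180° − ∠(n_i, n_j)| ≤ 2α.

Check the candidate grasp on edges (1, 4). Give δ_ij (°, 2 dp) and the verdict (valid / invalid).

δ = 23.92°, valid

α = atan 0.3 = 16.70°;  2α = 33.40°
edge 1: e_1 = (-1.08, +1.24);  n_1 = (+0.7541, +0.6568)
edge 4: e_4 = (+0.37, -1.20);  n_4 = (-0.9556, -0.2946)
∠(n_1, n_4) = 156.08°
δ = |180° − 156.08°| = 23.92°
23.92° ≤ 2α = 33.40°  →  valid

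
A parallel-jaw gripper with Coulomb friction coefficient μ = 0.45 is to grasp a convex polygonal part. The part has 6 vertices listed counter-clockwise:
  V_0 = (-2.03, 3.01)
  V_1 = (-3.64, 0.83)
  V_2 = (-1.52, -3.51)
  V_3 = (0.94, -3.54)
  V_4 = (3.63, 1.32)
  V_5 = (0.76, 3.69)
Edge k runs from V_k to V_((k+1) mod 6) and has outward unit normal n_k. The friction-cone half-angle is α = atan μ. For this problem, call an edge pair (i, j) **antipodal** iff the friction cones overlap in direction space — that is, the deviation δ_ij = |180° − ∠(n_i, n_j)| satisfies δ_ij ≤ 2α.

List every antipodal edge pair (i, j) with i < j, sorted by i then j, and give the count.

α = atan 0.45 = 24.23°;  2α = 48.46°
n_0 = (-0.8044, +0.5941)
n_1 = (-0.8985, -0.4389)
n_2 = (-0.0122, -0.9999)
n_3 = (+0.8749, -0.4843)
n_4 = (+0.6367, +0.7711)
n_5 = (-0.2368, +0.9716)
  (0,1): δ = 117.52°  ·
  (0,2): δ = 54.25°  ·
  (0,3): δ = 7.48°  ✓
  (0,4): δ = 86.90°  ·
  (0,5): δ = 140.14°  ·
  (1,2): δ = 116.73°  ·
  (1,3): δ = 55.00°  ·
  (1,4): δ = 24.42°  ✓
  (1,5): δ = 77.66°  ·
  (2,3): δ = 118.27°  ·
  (2,4): δ = 38.85°  ✓
  (2,5): δ = 14.40°  ✓
  (3,4): δ = 100.58°  ·
  (3,5): δ = 47.34°  ✓
  (4,5): δ = 126.75°  ·
antipodal pairs: 5

count = 5; pairs: (0,3), (1,4), (2,4), (2,5), (3,5)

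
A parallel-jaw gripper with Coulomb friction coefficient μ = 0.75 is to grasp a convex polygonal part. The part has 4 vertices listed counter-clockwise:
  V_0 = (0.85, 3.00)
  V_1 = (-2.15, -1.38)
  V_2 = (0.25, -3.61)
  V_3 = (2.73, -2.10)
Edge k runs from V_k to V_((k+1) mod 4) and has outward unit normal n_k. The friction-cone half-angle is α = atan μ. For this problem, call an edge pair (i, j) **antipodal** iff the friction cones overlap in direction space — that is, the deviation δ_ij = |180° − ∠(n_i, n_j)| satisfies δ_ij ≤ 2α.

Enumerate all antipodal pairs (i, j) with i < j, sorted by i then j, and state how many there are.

α = atan 0.75 = 36.87°;  2α = 73.74°
n_0 = (-0.8250, +0.5651)
n_1 = (-0.6807, -0.7326)
n_2 = (+0.5201, -0.8541)
n_3 = (+0.9383, +0.3459)
  (0,1): δ = 98.49°  ·
  (0,2): δ = 24.26°  ✓
  (0,3): δ = 54.64°  ✓
  (1,2): δ = 105.77°  ·
  (1,3): δ = 26.87°  ✓
  (2,3): δ = 101.10°  ·
antipodal pairs: 3

count = 3; pairs: (0,2), (0,3), (1,3)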